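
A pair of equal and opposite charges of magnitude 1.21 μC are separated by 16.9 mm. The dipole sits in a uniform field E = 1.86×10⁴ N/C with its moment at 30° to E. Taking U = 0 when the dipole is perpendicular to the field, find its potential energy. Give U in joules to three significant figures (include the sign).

U ≈ -3.29×10⁻⁴ J

Dipole moment p = qd = (1.21×10⁻⁶ C)(0.0169 m) = 2.045×10⁻⁸ C·m.
U = −p·E = −pE cosθ.
U = −(2.045×10⁻⁸)(1.86×10⁴)·cos30° = -3.294×10⁻⁴ J.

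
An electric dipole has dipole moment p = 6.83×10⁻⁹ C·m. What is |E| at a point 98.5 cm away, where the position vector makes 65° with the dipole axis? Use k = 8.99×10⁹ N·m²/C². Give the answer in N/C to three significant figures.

At angle θ the dipole field magnitude is E = (kp/r³)·√(1 + 3cos²θ).
kp/r³ = (8.99×10⁹)(6.83×10⁻⁹) / (0.985)³ = 64.25 N/C.
√(1 + 3cos²65°) = √(1 + 3·0.1786) = √1.5358 ≈ 1.2393.
E ≈ 64.25 × 1.239 = 79.62 N/C.

E ≈ 79.6 N/C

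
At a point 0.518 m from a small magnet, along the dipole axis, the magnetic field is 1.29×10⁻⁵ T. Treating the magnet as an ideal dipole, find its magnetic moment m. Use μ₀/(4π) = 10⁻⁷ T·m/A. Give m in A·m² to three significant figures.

On axis B = (μ₀/4π)·2m/r³, so m = Br³·4π/(μ₀·2).
m = (1.29×10⁻⁵)·(0.518)³ / (2·10⁻⁷) = 8.965 A·m².

m ≈ 8.96 A·m²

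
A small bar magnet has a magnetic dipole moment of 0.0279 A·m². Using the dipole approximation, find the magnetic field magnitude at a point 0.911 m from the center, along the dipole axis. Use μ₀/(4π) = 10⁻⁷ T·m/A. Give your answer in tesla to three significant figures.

B ≈ 7.38×10⁻⁹ T

On axis B = (μ₀/4π)·2m/r³.
B = 2·(10⁻⁷)·(0.0279) / (0.911)³ = 7.380×10⁻⁹ T.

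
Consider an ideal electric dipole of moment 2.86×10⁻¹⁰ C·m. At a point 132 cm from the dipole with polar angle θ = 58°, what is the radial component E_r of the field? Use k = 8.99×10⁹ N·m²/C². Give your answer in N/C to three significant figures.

E_r ≈ 1.18 N/C

For a dipole, E_r = (2kp cosθ)/r³.
kp/r³ = (8.99×10⁹)(2.86×10⁻¹⁰)/(1.32)³ = 1.118 N/C.
E_r = 2·1.118·cos58° = 1.185 N/C.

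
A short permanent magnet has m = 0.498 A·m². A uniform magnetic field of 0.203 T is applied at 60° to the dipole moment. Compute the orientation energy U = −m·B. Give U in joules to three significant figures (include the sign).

U ≈ -0.0505 J

U = −m·B = −mB cosθ.
U = −(0.498)(0.203)·cos60° = -0.05055 J.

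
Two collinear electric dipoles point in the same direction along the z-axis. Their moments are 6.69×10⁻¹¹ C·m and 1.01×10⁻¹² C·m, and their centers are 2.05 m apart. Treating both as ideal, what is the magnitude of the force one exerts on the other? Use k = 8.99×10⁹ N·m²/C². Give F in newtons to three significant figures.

F ≈ 2.06×10⁻¹³ N

On-axis field of dipole 1 at distance r: E = 2kp₁/r³. Force on dipole 2 is F = p₂·dE/dr (gradient along axis).
dE/dr = −6kp₁/r⁴, so |F| = 6kp₁p₂/r⁴ (attractive for aligned moments).
F = 6(8.99×10⁹)(6.69×10⁻¹¹)(1.01×10⁻¹²)/(2.05)⁴ = 2.064×10⁻¹³ N.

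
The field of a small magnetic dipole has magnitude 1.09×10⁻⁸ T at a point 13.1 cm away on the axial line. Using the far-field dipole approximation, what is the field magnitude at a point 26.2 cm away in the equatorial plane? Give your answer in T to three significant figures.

B ≈ 6.81×10⁻¹⁰ T

Dipole fields scale as 1/r³ in the far field.
The axial field is twice the equatorial field at the same r, so the geometry factor is 1/2.
B₂ = B₁ · (1/2) · (r₁/r₂)³ = 1.09×10⁻⁸ · 0.5 · (13.1/26.2)³.
(r₁/r₂)³ = (0.5)³ = 0.125.
B₂ ≈ 6.812×10⁻¹⁰ T.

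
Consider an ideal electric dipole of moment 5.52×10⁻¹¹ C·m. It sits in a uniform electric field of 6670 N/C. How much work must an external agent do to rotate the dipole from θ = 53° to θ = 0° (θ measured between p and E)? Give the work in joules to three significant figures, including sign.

W ≈ -1.47×10⁻⁷ J

W_ext = ΔU = U(θ₂) − U(θ₁) = −pE cosθ₂ − (−pE cosθ₁) = pE(cosθ₁ − cosθ₂).
W = (5.52×10⁻¹¹)(6670)·(cos53° − cos0°) = (3.682×10⁻⁷)·(-0.3982) = -1.466×10⁻⁷ J.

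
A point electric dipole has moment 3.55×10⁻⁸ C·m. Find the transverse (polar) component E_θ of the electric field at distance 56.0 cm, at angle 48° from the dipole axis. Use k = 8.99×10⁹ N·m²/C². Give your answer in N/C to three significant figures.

E_θ ≈ 1350 N/C

For a dipole, E_θ = (kp sinθ)/r³.
kp/r³ = (8.99×10⁹)(3.55×10⁻⁸)/(0.560)³ = 1817 N/C.
E_θ = 1817·sin48° = 1351 N/C.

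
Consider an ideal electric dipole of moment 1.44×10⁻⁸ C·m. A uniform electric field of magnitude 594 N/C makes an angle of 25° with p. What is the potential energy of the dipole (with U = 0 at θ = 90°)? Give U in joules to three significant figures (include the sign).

U = −p·E = −pE cosθ.
U = −(1.44×10⁻⁸)(594)·cos25° = -7.752×10⁻⁶ J.

U ≈ -7.75×10⁻⁶ J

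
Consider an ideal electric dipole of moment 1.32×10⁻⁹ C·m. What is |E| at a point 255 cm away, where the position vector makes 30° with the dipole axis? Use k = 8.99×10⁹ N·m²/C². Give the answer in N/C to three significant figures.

At angle θ the dipole field magnitude is E = (kp/r³)·√(1 + 3cos²θ).
kp/r³ = (8.99×10⁹)(1.32×10⁻⁹) / (2.55)³ = 0.7157 N/C.
√(1 + 3cos²30°) = √(1 + 3·0.7500) = √3.2500 ≈ 1.8028.
E ≈ 0.7157 × 1.803 = 1.290 N/C.

E ≈ 1.29 N/C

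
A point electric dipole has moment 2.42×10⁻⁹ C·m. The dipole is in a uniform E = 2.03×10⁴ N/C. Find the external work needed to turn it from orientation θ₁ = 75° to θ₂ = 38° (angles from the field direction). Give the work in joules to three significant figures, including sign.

W ≈ -2.60×10⁻⁵ J

W_ext = ΔU = U(θ₂) − U(θ₁) = −pE cosθ₂ − (−pE cosθ₁) = pE(cosθ₁ − cosθ₂).
W = (2.42×10⁻⁹)(2.03×10⁴)·(cos75° − cos38°) = (4.913×10⁻⁵)·(-0.5292) = -2.600×10⁻⁵ J.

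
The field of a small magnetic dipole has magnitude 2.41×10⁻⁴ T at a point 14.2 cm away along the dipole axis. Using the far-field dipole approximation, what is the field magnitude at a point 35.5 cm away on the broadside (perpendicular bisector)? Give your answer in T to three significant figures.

B ≈ 7.71×10⁻⁶ T

Dipole fields scale as 1/r³ in the far field.
The axial field is twice the equatorial field at the same r, so the geometry factor is 1/2.
B₂ = B₁ · (1/2) · (r₁/r₂)³ = 2.41×10⁻⁴ · 0.5 · (14.2/35.5)³.
(r₁/r₂)³ = (0.4)³ = 0.064.
B₂ ≈ 7.712×10⁻⁶ T.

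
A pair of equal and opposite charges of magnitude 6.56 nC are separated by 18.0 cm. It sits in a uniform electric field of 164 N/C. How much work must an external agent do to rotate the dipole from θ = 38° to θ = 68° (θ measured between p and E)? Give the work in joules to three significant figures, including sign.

Dipole moment p = qd = (6.56×10⁻⁹ C)(0.180 m) = 1.181×10⁻⁹ C·m.
W_ext = ΔU = U(θ₂) − U(θ₁) = −pE cosθ₂ − (−pE cosθ₁) = pE(cosθ₁ − cosθ₂).
W = (1.181×10⁻⁹)(164)·(cos38° − cos68°) = (1.937×10⁻⁷)·(+0.4134) = 8.007×10⁻⁸ J.

W ≈ 8.01×10⁻⁸ J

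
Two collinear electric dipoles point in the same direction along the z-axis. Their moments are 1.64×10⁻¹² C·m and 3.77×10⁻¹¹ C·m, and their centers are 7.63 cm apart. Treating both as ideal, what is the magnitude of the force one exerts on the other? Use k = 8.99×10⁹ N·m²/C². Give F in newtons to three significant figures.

On-axis field of dipole 1 at distance r: E = 2kp₁/r³. Force on dipole 2 is F = p₂·dE/dr (gradient along axis).
dE/dr = −6kp₁/r⁴, so |F| = 6kp₁p₂/r⁴ (attractive for aligned moments).
F = 6(8.99×10⁹)(1.64×10⁻¹²)(3.77×10⁻¹¹)/(0.0763)⁴ = 9.840×10⁻⁸ N.

F ≈ 9.84×10⁻⁸ N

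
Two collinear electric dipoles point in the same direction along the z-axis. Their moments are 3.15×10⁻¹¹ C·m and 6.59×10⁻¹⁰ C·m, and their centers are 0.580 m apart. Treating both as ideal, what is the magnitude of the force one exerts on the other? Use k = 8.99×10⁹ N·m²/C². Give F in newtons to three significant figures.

On-axis field of dipole 1 at distance r: E = 2kp₁/r³. Force on dipole 2 is F = p₂·dE/dr (gradient along axis).
dE/dr = −6kp₁/r⁴, so |F| = 6kp₁p₂/r⁴ (attractive for aligned moments).
F = 6(8.99×10⁹)(3.15×10⁻¹¹)(6.59×10⁻¹⁰)/(0.580)⁴ = 9.895×10⁻⁹ N.

F ≈ 9.89×10⁻⁹ N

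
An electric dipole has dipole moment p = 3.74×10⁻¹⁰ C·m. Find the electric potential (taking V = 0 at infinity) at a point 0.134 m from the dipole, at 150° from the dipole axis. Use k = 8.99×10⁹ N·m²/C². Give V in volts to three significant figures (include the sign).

V ≈ -162 V

The dipole potential is V = kp cosθ / r².
V = (8.99×10⁹)(3.74×10⁻¹⁰)·cos150° / (0.134)² = -162.2 V.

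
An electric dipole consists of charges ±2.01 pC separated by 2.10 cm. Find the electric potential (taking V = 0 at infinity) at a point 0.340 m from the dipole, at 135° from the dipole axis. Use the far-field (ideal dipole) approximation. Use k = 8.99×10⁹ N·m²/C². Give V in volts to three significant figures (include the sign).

Dipole moment p = qd = (2.01×10⁻¹² C)(0.0210 m) = 4.221×10⁻¹⁴ C·m.
The dipole potential is V = kp cosθ / r².
V = (8.99×10⁹)(4.221×10⁻¹⁴)·cos135° / (0.340)² = -0.002321 V.

V ≈ -0.00232 V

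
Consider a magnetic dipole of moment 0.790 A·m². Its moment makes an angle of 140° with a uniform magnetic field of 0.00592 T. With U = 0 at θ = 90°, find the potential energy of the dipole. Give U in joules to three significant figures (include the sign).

U ≈ 0.00358 J

U = −m·B = −mB cosθ.
U = −(0.790)(0.00592)·cos140° = 0.003583 J.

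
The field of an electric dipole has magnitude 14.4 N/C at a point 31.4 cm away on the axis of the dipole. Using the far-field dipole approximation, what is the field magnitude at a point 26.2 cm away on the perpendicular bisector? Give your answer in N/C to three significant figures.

Dipole fields scale as 1/r³ in the far field.
The axial field is twice the equatorial field at the same r, so the geometry factor is 1/2.
E₂ = E₁ · (1/2) · (r₁/r₂)³ = 14.4 · 0.5 · (31.4/26.2)³.
(r₁/r₂)³ = (1.198)³ = 1.721.
E₂ ≈ 12.39 N/C.

E ≈ 12.4 N/C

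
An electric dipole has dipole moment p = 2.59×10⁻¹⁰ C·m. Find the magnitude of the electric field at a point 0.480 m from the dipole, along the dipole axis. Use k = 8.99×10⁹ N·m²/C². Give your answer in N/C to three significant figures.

On the dipole axis E = 2kp/r³.
E = 2·(8.99×10⁹)(2.59×10⁻¹⁰) / (0.480)³ = 42.11 N/C.

E ≈ 42.1 N/C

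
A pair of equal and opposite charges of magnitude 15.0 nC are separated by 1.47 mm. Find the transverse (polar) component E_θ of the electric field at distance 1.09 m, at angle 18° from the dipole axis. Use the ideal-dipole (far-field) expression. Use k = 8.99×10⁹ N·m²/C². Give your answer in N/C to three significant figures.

E_θ ≈ 0.0473 N/C

Dipole moment p = qd = (1.50×10⁻⁸ C)(0.00147 m) = 2.205×10⁻¹¹ C·m.
For a dipole, E_θ = (kp sinθ)/r³.
kp/r³ = (8.99×10⁹)(2.205×10⁻¹¹)/(1.09)³ = 0.1531 N/C.
E_θ = 0.1531·sin18° = 0.04730 N/C.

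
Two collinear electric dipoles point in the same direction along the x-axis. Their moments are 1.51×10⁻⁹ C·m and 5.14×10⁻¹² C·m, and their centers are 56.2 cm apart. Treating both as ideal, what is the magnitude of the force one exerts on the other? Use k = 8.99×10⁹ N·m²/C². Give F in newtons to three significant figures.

On-axis field of dipole 1 at distance r: E = 2kp₁/r³. Force on dipole 2 is F = p₂·dE/dr (gradient along axis).
dE/dr = −6kp₁/r⁴, so |F| = 6kp₁p₂/r⁴ (attractive for aligned moments).
F = 6(8.99×10⁹)(1.51×10⁻⁹)(5.14×10⁻¹²)/(0.562)⁴ = 4.197×10⁻⁹ N.

F ≈ 4.20×10⁻⁹ N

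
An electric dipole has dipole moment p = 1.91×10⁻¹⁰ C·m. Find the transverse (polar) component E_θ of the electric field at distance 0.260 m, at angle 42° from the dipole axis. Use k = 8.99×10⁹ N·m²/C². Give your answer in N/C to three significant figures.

E_θ ≈ 65.4 N/C

For a dipole, E_θ = (kp sinθ)/r³.
kp/r³ = (8.99×10⁹)(1.91×10⁻¹⁰)/(0.260)³ = 97.70 N/C.
E_θ = 97.70·sin42° = 65.37 N/C.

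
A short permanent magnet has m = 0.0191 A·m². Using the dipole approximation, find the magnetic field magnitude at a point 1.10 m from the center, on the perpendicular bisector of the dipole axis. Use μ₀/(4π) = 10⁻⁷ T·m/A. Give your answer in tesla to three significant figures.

B ≈ 1.44×10⁻⁹ T

In the equatorial plane B = (μ₀/4π)·m/r³ (half the axial value).
B = (10⁻⁷)·(0.0191) / (1.10)³ = 1.435×10⁻⁹ T.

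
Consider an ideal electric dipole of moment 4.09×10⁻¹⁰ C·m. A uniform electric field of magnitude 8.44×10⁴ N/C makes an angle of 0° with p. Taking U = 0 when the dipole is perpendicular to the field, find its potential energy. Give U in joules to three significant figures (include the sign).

U ≈ -3.45×10⁻⁵ J

U = −p·E = −pE cosθ.
U = −(4.09×10⁻¹⁰)(8.44×10⁴)·cos0° = -3.452×10⁻⁵ J.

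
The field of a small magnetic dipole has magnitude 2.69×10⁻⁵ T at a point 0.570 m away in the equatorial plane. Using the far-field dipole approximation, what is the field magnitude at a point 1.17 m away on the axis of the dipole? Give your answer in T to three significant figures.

Dipole fields scale as 1/r³ in the far field.
The axial field is twice the equatorial field at the same r, so the geometry factor is 2/1.
B₂ = B₁ · (2/1) · (r₁/r₂)³ = 2.69×10⁻⁵ · 2 · (0.570/1.17)³.
(r₁/r₂)³ = (0.4872)³ = 0.1156.
B₂ ≈ 6.221×10⁻⁶ T.

B ≈ 6.22×10⁻⁶ T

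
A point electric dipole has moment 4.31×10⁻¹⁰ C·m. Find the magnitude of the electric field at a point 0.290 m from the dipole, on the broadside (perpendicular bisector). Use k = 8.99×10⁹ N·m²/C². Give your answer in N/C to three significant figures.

E ≈ 159 N/C

In the equatorial plane E = kp/r³.
E = (8.99×10⁹)(4.31×10⁻¹⁰) / (0.290)³ = 158.9 N/C.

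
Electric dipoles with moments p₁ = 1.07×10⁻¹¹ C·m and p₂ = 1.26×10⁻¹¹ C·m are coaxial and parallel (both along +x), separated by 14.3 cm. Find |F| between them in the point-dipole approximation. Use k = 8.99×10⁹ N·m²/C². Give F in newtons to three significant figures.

F ≈ 1.74×10⁻⁸ N

On-axis field of dipole 1 at distance r: E = 2kp₁/r³. Force on dipole 2 is F = p₂·dE/dr (gradient along axis).
dE/dr = −6kp₁/r⁴, so |F| = 6kp₁p₂/r⁴ (attractive for aligned moments).
F = 6(8.99×10⁹)(1.07×10⁻¹¹)(1.26×10⁻¹¹)/(0.143)⁴ = 1.739×10⁻⁸ N.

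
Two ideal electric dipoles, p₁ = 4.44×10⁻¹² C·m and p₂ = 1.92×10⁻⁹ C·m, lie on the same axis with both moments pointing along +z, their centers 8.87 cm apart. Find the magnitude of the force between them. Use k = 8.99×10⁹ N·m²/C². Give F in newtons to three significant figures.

F ≈ 7.43×10⁻⁶ N

On-axis field of dipole 1 at distance r: E = 2kp₁/r³. Force on dipole 2 is F = p₂·dE/dr (gradient along axis).
dE/dr = −6kp₁/r⁴, so |F| = 6kp₁p₂/r⁴ (attractive for aligned moments).
F = 6(8.99×10⁹)(4.44×10⁻¹²)(1.92×10⁻⁹)/(0.0887)⁴ = 7.428×10⁻⁶ N.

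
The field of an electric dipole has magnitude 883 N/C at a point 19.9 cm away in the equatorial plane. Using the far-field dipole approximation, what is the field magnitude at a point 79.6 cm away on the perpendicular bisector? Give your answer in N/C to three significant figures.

Dipole fields scale as 1/r³ in the far field; the geometry is the same at both points.
E₂ = E₁ · (r₁/r₂)³ = 883 · (19.9/79.6)³.
(r₁/r₂)³ = (0.25)³ = 0.01562.
E₂ ≈ 13.80 N/C.

E ≈ 13.8 N/C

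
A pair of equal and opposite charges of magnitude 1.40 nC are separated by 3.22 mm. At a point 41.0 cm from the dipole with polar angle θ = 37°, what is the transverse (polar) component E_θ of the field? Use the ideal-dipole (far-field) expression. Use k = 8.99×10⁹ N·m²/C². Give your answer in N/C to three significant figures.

Dipole moment p = qd = (1.40×10⁻⁹ C)(0.00322 m) = 4.508×10⁻¹² C·m.
For a dipole, E_θ = (kp sinθ)/r³.
kp/r³ = (8.99×10⁹)(4.508×10⁻¹²)/(0.410)³ = 0.5880 N/C.
E_θ = 0.5880·sin37° = 0.3539 N/C.

E_θ ≈ 0.354 N/C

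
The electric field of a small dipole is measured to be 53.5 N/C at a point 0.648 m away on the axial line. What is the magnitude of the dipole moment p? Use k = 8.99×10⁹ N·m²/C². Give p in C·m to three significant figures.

p ≈ 8.10×10⁻¹⁰ C·m

On axis E = 2kp/r³, so p = Er³/(2k).
p = (53.5)·(0.648)³ / (2·8.99×10⁹) = 8.096×10⁻¹⁰ C·m.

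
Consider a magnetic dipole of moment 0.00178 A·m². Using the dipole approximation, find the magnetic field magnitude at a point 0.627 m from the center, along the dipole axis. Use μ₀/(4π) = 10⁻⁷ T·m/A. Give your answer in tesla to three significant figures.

On axis B = (μ₀/4π)·2m/r³.
B = 2·(10⁻⁷)·(0.00178) / (0.627)³ = 1.444×10⁻⁹ T.

B ≈ 1.44×10⁻⁹ T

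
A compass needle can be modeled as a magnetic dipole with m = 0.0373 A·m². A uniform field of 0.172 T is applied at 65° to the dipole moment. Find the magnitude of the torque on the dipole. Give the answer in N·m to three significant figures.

τ ≈ 0.00581 N·m

Torque on a magnetic dipole: τ = mB sinθ.
τ = (0.0373)(0.172)·sin65° = 0.005815 N·m.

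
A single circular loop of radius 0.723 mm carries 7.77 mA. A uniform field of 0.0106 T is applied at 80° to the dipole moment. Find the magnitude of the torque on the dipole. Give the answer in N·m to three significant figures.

Magnetic moment m = IA = Iπa² = (0.00777)·π·(7.23×10⁻⁴)² = 1.276×10⁻⁸ A·m².
Torque on a magnetic dipole: τ = mB sinθ.
τ = (1.276×10⁻⁸)(0.0106)·sin80° = 1.332×10⁻¹⁰ N·m.

τ ≈ 1.33×10⁻¹⁰ N·m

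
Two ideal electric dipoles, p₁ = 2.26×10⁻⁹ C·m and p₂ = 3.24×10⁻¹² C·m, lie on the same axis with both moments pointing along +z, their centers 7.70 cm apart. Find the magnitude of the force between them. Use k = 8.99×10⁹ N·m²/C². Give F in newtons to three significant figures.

F ≈ 1.12×10⁻⁵ N

On-axis field of dipole 1 at distance r: E = 2kp₁/r³. Force on dipole 2 is F = p₂·dE/dr (gradient along axis).
dE/dr = −6kp₁/r⁴, so |F| = 6kp₁p₂/r⁴ (attractive for aligned moments).
F = 6(8.99×10⁹)(2.26×10⁻⁹)(3.24×10⁻¹²)/(0.0770)⁴ = 1.124×10⁻⁵ N.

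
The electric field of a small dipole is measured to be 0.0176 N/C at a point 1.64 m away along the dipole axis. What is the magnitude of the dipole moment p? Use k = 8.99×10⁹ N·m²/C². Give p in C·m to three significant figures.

p ≈ 4.32×10⁻¹² C·m

On axis E = 2kp/r³, so p = Er³/(2k).
p = (0.0176)·(1.64)³ / (2·8.99×10⁹) = 4.318×10⁻¹² C·m.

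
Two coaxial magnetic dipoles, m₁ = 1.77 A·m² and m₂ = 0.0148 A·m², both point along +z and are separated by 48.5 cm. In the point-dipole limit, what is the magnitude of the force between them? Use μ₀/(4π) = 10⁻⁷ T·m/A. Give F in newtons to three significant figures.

On-axis B of dipole 1: B = (μ₀/4π)·2m₁/r³. Force on dipole 2: F = m₂·dB/dr.
dB/dr = −(μ₀/4π)·6m₁/r⁴, so |F| = (μ₀/4π)·6m₁m₂/r⁴.
F = 6(10⁻⁷)(1.77)(0.0148)/(0.485)⁴ = 2.841×10⁻⁷ N.

F ≈ 2.84×10⁻⁷ N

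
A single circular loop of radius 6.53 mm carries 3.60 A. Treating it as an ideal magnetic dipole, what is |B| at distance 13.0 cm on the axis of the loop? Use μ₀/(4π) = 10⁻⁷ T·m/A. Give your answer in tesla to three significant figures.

B ≈ 4.39×10⁻⁸ T

Magnetic moment m = IA = Iπa² = (3.60)·π·(0.00653)² = 4.823×10⁻⁴ A·m².
On axis B = (μ₀/4π)·2m/r³.
B = 2·(10⁻⁷)·(4.823×10⁻⁴) / (0.130)³ = 4.391×10⁻⁸ T.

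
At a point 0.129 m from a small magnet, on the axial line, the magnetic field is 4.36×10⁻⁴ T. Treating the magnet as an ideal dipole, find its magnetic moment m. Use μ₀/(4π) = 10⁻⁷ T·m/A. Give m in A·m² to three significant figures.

m ≈ 4.68 A·m²

On axis B = (μ₀/4π)·2m/r³, so m = Br³·4π/(μ₀·2).
m = (4.36×10⁻⁴)·(0.129)³ / (2·10⁻⁷) = 4.680 A·m².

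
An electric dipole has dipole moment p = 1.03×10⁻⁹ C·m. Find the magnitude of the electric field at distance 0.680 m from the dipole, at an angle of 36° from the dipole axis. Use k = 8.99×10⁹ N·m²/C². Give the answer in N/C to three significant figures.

E ≈ 50.7 N/C

At angle θ the dipole field magnitude is E = (kp/r³)·√(1 + 3cos²θ).
kp/r³ = (8.99×10⁹)(1.03×10⁻⁹) / (0.680)³ = 29.45 N/C.
√(1 + 3cos²36°) = √(1 + 3·0.6545) = √2.9635 ≈ 1.7215.
E ≈ 29.45 × 1.721 = 50.70 N/C.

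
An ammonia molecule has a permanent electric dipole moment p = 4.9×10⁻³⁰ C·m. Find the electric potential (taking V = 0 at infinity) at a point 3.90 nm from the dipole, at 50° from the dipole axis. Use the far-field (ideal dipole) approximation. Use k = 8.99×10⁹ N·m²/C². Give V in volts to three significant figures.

The dipole potential is V = kp cosθ / r².
V = (8.99×10⁹)(4.90×10⁻³⁰)·cos50° / (3.90×10⁻⁹)² = 0.001862 V.

V ≈ 0.00186 V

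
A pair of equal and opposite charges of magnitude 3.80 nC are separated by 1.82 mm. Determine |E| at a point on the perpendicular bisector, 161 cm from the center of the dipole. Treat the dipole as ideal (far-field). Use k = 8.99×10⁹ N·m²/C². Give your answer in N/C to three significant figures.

Dipole moment p = qd = (3.80×10⁻⁹ C)(0.00182 m) = 6.916×10⁻¹² C·m.
On the perpendicular bisector E = kp/r³ (half the axial value at the same distance).
E = (8.99×10⁹)(6.916×10⁻¹²) / (1.61)³ = 0.01490 N/C.

E ≈ 0.0149 N/C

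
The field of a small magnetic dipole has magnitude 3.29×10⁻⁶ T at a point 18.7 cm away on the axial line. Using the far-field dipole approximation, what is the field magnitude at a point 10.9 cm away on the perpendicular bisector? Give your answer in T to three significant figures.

B ≈ 8.31×10⁻⁶ T

Dipole fields scale as 1/r³ in the far field.
The axial field is twice the equatorial field at the same r, so the geometry factor is 1/2.
B₂ = B₁ · (1/2) · (r₁/r₂)³ = 3.29×10⁻⁶ · 0.5 · (18.7/10.9)³.
(r₁/r₂)³ = (1.716)³ = 5.049.
B₂ ≈ 8.306×10⁻⁶ T.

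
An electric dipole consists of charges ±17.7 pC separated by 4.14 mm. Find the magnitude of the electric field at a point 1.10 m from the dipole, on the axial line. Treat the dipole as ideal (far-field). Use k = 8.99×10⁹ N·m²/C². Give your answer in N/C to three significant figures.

Dipole moment p = qd = (1.77×10⁻¹¹ C)(0.00414 m) = 7.328×10⁻¹⁴ C·m.
On the dipole axis E = 2kp/r³.
E = 2·(8.99×10⁹)(7.328×10⁻¹⁴) / (1.10)³ = 9.899×10⁻⁴ N/C.

E ≈ 9.90×10⁻⁴ N/C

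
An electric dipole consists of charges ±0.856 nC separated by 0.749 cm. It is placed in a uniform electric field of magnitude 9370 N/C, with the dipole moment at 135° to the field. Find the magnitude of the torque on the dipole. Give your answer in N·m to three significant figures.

Dipole moment p = qd = (8.56×10⁻¹⁰ C)(0.00749 m) = 6.411×10⁻¹² C·m.
Torque on an electric dipole: τ = pE sinθ.
τ = (6.411×10⁻¹²)(9370)·sin135° = 4.248×10⁻⁸ N·m.

τ ≈ 4.25×10⁻⁸ N·m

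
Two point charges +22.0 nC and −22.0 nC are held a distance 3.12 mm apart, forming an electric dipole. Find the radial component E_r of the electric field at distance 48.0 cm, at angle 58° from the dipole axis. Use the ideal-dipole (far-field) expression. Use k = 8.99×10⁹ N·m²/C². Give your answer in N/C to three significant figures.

Dipole moment p = qd = (2.20×10⁻⁸ C)(0.00312 m) = 6.864×10⁻¹¹ C·m.
For a dipole, E_r = (2kp cosθ)/r³.
kp/r³ = (8.99×10⁹)(6.864×10⁻¹¹)/(0.480)³ = 5.580 N/C.
E_r = 2·5.580·cos58° = 5.914 N/C.

E_r ≈ 5.91 N/C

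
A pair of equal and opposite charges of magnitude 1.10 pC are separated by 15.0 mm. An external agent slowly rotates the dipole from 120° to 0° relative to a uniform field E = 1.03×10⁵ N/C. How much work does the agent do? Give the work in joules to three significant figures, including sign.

Dipole moment p = qd = (1.10×10⁻¹² C)(0.0150 m) = 1.65×10⁻¹⁴ C·m.
W_ext = ΔU = U(θ₂) − U(θ₁) = −pE cosθ₂ − (−pE cosθ₁) = pE(cosθ₁ − cosθ₂).
W = (1.65×10⁻¹⁴)(1.03×10⁵)·(cos120° − cos0°) = (1.700×10⁻⁹)·(-1.5000) = -2.549×10⁻⁹ J.

W ≈ -2.55×10⁻⁹ J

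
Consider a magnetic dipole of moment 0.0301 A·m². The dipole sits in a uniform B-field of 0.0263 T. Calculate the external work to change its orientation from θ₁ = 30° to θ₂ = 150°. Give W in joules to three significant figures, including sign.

W_ext = ΔU = −mB cosθ₂ + mB cosθ₁ = mB(cosθ₁ − cosθ₂).
W = (0.0301)(0.0263)·(cos30° − cos150°) = (7.916×10⁻⁴)·(+1.7321) = 0.001371 J.

W ≈ 0.00137 J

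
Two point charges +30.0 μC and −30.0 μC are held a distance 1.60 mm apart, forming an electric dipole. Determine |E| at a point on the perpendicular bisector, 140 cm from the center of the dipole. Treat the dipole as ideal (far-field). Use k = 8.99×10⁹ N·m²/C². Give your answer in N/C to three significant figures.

E ≈ 157 N/C

Dipole moment p = qd = (3.00×10⁻⁵ C)(0.00160 m) = 4.80×10⁻⁸ C·m.
On the perpendicular bisector E = kp/r³ (half the axial value at the same distance).
E = (8.99×10⁹)(4.80×10⁻⁸) / (1.40)³ = 157.3 N/C.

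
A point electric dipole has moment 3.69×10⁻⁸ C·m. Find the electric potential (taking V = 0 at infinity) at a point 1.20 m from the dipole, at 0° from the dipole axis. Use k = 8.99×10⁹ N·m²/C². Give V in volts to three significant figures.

V ≈ 230 V

The dipole potential is V = kp cosθ / r².
V = (8.99×10⁹)(3.69×10⁻⁸)·cos0° / (1.20)² = 230.4 V.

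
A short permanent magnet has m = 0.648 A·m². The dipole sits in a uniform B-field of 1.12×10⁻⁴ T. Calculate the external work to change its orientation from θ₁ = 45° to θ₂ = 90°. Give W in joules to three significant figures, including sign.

W_ext = ΔU = −mB cosθ₂ + mB cosθ₁ = mB(cosθ₁ − cosθ₂).
W = (0.648)(1.12×10⁻⁴)·(cos45° − cos90°) = (7.258×10⁻⁵)·(+0.7071) = 5.132×10⁻⁵ J.

W ≈ 5.13×10⁻⁵ J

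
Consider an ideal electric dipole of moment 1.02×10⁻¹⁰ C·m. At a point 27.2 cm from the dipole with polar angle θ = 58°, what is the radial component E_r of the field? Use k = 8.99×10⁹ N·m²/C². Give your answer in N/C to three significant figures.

E_r ≈ 48.3 N/C

For a dipole, E_r = (2kp cosθ)/r³.
kp/r³ = (8.99×10⁹)(1.02×10⁻¹⁰)/(0.272)³ = 45.57 N/C.
E_r = 2·45.57·cos58° = 48.29 N/C.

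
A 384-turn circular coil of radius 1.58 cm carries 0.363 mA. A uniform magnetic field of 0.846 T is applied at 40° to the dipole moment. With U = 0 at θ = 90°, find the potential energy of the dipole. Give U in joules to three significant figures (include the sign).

U ≈ -7.08×10⁻⁵ J

m = NIA = NIπa² = 384·(3.63×10⁻⁴)·π·(0.0158)² = 1.093×10⁻⁴ A·m².
U = −m·B = −mB cosθ.
U = −(1.093×10⁻⁴)(0.846)·cos40° = -7.083×10⁻⁵ J.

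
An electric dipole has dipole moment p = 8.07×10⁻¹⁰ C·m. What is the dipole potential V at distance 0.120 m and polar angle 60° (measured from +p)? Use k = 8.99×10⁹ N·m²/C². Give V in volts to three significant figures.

V ≈ 252 V

The dipole potential is V = kp cosθ / r².
V = (8.99×10⁹)(8.07×10⁻¹⁰)·cos60° / (0.120)² = 251.9 V.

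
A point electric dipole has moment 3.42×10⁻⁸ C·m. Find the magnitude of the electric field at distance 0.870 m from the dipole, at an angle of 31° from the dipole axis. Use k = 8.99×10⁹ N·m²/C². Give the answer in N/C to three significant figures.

At angle θ the dipole field magnitude is E = (kp/r³)·√(1 + 3cos²θ).
kp/r³ = (8.99×10⁹)(3.42×10⁻⁸) / (0.870)³ = 466.9 N/C.
√(1 + 3cos²31°) = √(1 + 3·0.7347) = √3.2042 ≈ 1.7900.
E ≈ 466.9 × 1.790 = 835.8 N/C.

E ≈ 836 N/C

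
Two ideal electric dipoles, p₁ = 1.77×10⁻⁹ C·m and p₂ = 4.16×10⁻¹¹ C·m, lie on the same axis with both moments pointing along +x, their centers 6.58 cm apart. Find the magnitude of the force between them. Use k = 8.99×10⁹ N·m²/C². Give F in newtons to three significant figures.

F ≈ 2.12×10⁻⁴ N

On-axis field of dipole 1 at distance r: E = 2kp₁/r³. Force on dipole 2 is F = p₂·dE/dr (gradient along axis).
dE/dr = −6kp₁/r⁴, so |F| = 6kp₁p₂/r⁴ (attractive for aligned moments).
F = 6(8.99×10⁹)(1.77×10⁻⁹)(4.16×10⁻¹¹)/(0.0658)⁴ = 2.119×10⁻⁴ N.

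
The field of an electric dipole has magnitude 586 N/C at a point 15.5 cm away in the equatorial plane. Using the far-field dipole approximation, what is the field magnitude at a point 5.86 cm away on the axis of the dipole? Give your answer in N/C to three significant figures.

Dipole fields scale as 1/r³ in the far field.
The axial field is twice the equatorial field at the same r, so the geometry factor is 2/1.
E₂ = E₁ · (2/1) · (r₁/r₂)³ = 586 · 2 · (15.5/5.86)³.
(r₁/r₂)³ = (2.645)³ = 18.51.
E₂ ≈ 2.169×10⁴ N/C.

E ≈ 2.17×10⁴ N/C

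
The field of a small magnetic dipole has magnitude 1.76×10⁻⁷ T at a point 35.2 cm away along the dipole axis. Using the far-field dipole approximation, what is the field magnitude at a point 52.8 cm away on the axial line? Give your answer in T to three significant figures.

B ≈ 5.21×10⁻⁸ T

Dipole fields scale as 1/r³ in the far field; the geometry is the same at both points.
B₂ = B₁ · (r₁/r₂)³ = 1.76×10⁻⁷ · (35.2/52.8)³.
(r₁/r₂)³ = (0.6667)³ = 0.2963.
B₂ ≈ 5.215×10⁻⁸ T.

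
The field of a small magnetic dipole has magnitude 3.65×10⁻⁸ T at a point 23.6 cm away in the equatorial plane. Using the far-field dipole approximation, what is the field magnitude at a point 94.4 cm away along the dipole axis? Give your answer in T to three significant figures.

B ≈ 1.14×10⁻⁹ T

Dipole fields scale as 1/r³ in the far field.
The axial field is twice the equatorial field at the same r, so the geometry factor is 2/1.
B₂ = B₁ · (2/1) · (r₁/r₂)³ = 3.65×10⁻⁸ · 2 · (23.6/94.4)³.
(r₁/r₂)³ = (0.25)³ = 0.01562.
B₂ ≈ 1.141×10⁻⁹ T.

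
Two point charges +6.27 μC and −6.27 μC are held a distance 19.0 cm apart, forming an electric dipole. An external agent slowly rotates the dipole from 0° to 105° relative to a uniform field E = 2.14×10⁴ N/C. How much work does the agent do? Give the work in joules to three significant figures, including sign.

W ≈ 0.0321 J

Dipole moment p = qd = (6.27×10⁻⁶ C)(0.190 m) = 1.191×10⁻⁶ C·m.
W_ext = ΔU = U(θ₂) − U(θ₁) = −pE cosθ₂ − (−pE cosθ₁) = pE(cosθ₁ − cosθ₂).
W = (1.191×10⁻⁶)(2.14×10⁴)·(cos0° − cos105°) = (0.02549)·(+1.2588) = 0.03208 J.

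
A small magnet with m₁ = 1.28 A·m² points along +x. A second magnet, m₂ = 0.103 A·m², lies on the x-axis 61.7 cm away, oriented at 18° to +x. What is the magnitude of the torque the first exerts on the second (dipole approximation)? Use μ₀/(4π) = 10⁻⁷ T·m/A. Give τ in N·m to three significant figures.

τ ≈ 3.47×10⁻⁸ N·m

Dipole B is on the axis of dipole A, so B₁ there is axial: B₁ = (μ₀/4π)·2m₁/r³ along +x.
B₁ = 2(10⁻⁷)(1.28)/(0.617)³ = 1.090×10⁻⁶ T.
τ = m₂ B₁ sinθ.
τ = (0.103)(1.090×10⁻⁶)·sin18° = 3.469×10⁻⁸ N·m.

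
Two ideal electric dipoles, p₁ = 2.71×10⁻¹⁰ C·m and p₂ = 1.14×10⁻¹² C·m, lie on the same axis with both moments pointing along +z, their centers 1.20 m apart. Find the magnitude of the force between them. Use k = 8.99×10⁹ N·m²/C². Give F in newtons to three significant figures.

F ≈ 8.04×10⁻¹² N

On-axis field of dipole 1 at distance r: E = 2kp₁/r³. Force on dipole 2 is F = p₂·dE/dr (gradient along axis).
dE/dr = −6kp₁/r⁴, so |F| = 6kp₁p₂/r⁴ (attractive for aligned moments).
F = 6(8.99×10⁹)(2.71×10⁻¹⁰)(1.14×10⁻¹²)/(1.20)⁴ = 8.036×10⁻¹² N.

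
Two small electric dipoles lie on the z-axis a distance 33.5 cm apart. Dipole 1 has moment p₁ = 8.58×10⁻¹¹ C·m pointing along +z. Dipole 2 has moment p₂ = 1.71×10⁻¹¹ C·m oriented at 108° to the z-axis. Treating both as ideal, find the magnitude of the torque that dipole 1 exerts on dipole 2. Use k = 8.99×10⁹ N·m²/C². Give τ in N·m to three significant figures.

τ ≈ 6.67×10⁻¹⁰ N·m

The second dipole sits on the axis of the first, so the field there is axial: E₁ = 2kp₁/r³ along +z.
E₁ = 2(8.99×10⁹)(8.58×10⁻¹¹)/(0.335)³ = 41.03 N/C.
Torque on the second dipole: τ = p₂ E₁ sinθ.
τ = (1.71×10⁻¹¹)(41.03)·sin108° = 6.673×10⁻¹⁰ N·m.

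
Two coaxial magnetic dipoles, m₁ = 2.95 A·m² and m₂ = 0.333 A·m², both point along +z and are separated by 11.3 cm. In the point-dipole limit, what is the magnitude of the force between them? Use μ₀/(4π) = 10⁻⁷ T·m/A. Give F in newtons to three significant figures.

F ≈ 0.00361 N

On-axis B of dipole 1: B = (μ₀/4π)·2m₁/r³. Force on dipole 2: F = m₂·dB/dr.
dB/dr = −(μ₀/4π)·6m₁/r⁴, so |F| = (μ₀/4π)·6m₁m₂/r⁴.
F = 6(10⁻⁷)(2.95)(0.333)/(0.113)⁴ = 0.003615 N.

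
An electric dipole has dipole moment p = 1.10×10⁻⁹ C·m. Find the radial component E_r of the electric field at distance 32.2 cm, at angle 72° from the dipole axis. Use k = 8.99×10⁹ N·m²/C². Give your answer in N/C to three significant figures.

E_r ≈ 183 N/C

For a dipole, E_r = (2kp cosθ)/r³.
kp/r³ = (8.99×10⁹)(1.10×10⁻⁹)/(0.322)³ = 296.2 N/C.
E_r = 2·296.2·cos72° = 183.1 N/C.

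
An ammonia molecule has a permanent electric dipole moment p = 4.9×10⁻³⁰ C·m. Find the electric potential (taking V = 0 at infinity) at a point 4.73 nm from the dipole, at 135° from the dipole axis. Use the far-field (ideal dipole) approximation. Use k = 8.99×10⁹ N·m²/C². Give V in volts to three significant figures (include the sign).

The dipole potential is V = kp cosθ / r².
V = (8.99×10⁹)(4.90×10⁻³⁰)·cos135° / (4.73×10⁻⁹)² = -0.001392 V.

V ≈ -0.00139 V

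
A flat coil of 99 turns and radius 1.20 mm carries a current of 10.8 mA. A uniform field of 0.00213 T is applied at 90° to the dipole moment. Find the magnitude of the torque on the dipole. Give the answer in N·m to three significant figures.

τ ≈ 1.03×10⁻⁸ N·m

m = NIA = NIπa² = 99·(0.0108)·π·(0.00120)² = 4.837×10⁻⁶ A·m².
Torque on a magnetic dipole: τ = mB sinθ.
τ = (4.837×10⁻⁶)(0.00213)·sin90° = 1.030×10⁻⁸ N·m.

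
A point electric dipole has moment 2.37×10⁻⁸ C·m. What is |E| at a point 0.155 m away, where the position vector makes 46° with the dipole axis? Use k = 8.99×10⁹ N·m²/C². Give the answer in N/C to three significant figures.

E ≈ 8.95×10⁴ N/C

At angle θ the dipole field magnitude is E = (kp/r³)·√(1 + 3cos²θ).
kp/r³ = (8.99×10⁹)(2.37×10⁻⁸) / (0.155)³ = 5.722×10⁴ N/C.
√(1 + 3cos²46°) = √(1 + 3·0.4826) = √2.4477 ≈ 1.5645.
E ≈ 5.722×10⁴ × 1.564 = 8.951×10⁴ N/C.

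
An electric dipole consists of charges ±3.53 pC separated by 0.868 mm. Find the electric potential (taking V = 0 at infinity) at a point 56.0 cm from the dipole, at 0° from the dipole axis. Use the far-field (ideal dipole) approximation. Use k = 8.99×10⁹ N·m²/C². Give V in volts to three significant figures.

V ≈ 8.78×10⁻⁵ V

Dipole moment p = qd = (3.53×10⁻¹² C)(8.68×10⁻⁴ m) = 3.064×10⁻¹⁵ C·m.
The dipole potential is V = kp cosθ / r².
V = (8.99×10⁹)(3.064×10⁻¹⁵)·cos0° / (0.560)² = 8.784×10⁻⁵ V.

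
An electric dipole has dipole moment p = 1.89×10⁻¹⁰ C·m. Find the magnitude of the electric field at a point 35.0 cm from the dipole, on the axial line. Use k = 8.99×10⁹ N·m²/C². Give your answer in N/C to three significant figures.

E ≈ 79.3 N/C

On the dipole axis E = 2kp/r³.
E = 2·(8.99×10⁹)(1.89×10⁻¹⁰) / (0.350)³ = 79.26 N/C.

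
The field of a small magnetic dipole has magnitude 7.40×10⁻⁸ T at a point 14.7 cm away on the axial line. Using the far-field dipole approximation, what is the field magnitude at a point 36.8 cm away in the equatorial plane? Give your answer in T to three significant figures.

B ≈ 2.36×10⁻⁹ T

Dipole fields scale as 1/r³ in the far field.
The axial field is twice the equatorial field at the same r, so the geometry factor is 1/2.
B₂ = B₁ · (1/2) · (r₁/r₂)³ = 7.40×10⁻⁸ · 0.5 · (14.7/36.8)³.
(r₁/r₂)³ = (0.3995)³ = 0.06374.
B₂ ≈ 2.358×10⁻⁹ T.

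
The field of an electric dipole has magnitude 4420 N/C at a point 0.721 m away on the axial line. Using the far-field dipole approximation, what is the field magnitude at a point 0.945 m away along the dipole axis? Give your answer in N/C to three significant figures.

Dipole fields scale as 1/r³ in the far field; the geometry is the same at both points.
E₂ = E₁ · (r₁/r₂)³ = 4420 · (0.721/0.945)³.
(r₁/r₂)³ = (0.763)³ = 0.4441.
E₂ ≈ 1963 N/C.

E ≈ 1960 N/C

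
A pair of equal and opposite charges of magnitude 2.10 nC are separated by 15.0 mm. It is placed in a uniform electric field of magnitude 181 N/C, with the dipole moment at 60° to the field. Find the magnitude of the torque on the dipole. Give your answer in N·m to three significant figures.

Dipole moment p = qd = (2.10×10⁻⁹ C)(0.0150 m) = 3.15×10⁻¹¹ C·m.
Torque on an electric dipole: τ = pE sinθ.
τ = (3.15×10⁻¹¹)(181)·sin60° = 4.938×10⁻⁹ N·m.

τ ≈ 4.94×10⁻⁹ N·m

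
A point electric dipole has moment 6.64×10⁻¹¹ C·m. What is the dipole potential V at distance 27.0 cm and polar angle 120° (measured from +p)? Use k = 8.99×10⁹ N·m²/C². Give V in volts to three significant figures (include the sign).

The dipole potential is V = kp cosθ / r².
V = (8.99×10⁹)(6.64×10⁻¹¹)·cos120° / (0.270)² = -4.094 V.

V ≈ -4.09 V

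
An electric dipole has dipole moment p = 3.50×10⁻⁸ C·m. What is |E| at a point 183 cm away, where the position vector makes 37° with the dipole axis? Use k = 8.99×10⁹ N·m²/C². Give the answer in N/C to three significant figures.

At angle θ the dipole field magnitude is E = (kp/r³)·√(1 + 3cos²θ).
kp/r³ = (8.99×10⁹)(3.50×10⁻⁸) / (1.83)³ = 51.34 N/C.
√(1 + 3cos²37°) = √(1 + 3·0.6378) = √2.9135 ≈ 1.7069.
E ≈ 51.34 × 1.707 = 87.64 N/C.

E ≈ 87.6 N/C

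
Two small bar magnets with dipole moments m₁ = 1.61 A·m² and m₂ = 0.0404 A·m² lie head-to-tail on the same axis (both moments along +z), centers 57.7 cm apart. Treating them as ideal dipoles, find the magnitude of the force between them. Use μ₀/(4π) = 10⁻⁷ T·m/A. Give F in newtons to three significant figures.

F ≈ 3.52×10⁻⁷ N

On-axis B of dipole 1: B = (μ₀/4π)·2m₁/r³. Force on dipole 2: F = m₂·dB/dr.
dB/dr = −(μ₀/4π)·6m₁/r⁴, so |F| = (μ₀/4π)·6m₁m₂/r⁴.
F = 6(10⁻⁷)(1.61)(0.0404)/(0.577)⁴ = 3.521×10⁻⁷ N.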